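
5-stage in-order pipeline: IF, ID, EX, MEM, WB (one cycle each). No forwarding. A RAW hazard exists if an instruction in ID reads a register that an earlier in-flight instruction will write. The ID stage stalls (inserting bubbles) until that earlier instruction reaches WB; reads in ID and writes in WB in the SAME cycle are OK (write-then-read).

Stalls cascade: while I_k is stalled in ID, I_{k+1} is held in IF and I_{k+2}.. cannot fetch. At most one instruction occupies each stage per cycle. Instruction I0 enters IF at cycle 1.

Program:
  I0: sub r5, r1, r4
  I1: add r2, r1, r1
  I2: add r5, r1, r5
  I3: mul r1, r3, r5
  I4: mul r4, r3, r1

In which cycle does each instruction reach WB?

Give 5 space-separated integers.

Answer: 5 6 8 11 14

Derivation:
I0 sub r5 <- r1,r4: IF@1 ID@2 stall=0 (-) EX@3 MEM@4 WB@5
I1 add r2 <- r1,r1: IF@2 ID@3 stall=0 (-) EX@4 MEM@5 WB@6
I2 add r5 <- r1,r5: IF@3 ID@4 stall=1 (RAW on I0.r5 (WB@5)) EX@6 MEM@7 WB@8
I3 mul r1 <- r3,r5: IF@4 ID@6 stall=2 (RAW on I2.r5 (WB@8)) EX@9 MEM@10 WB@11
I4 mul r4 <- r3,r1: IF@6 ID@9 stall=2 (RAW on I3.r1 (WB@11)) EX@12 MEM@13 WB@14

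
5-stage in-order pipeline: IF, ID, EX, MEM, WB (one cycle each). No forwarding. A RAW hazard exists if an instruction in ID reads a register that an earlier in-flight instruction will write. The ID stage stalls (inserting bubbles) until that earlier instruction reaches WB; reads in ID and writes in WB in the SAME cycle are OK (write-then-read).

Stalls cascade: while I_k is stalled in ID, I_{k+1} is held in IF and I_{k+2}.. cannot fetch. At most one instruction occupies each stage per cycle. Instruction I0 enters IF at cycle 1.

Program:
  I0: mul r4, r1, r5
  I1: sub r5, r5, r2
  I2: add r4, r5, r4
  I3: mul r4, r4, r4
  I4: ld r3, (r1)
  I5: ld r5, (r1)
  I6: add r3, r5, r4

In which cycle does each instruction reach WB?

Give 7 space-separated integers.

I0 mul r4 <- r1,r5: IF@1 ID@2 stall=0 (-) EX@3 MEM@4 WB@5
I1 sub r5 <- r5,r2: IF@2 ID@3 stall=0 (-) EX@4 MEM@5 WB@6
I2 add r4 <- r5,r4: IF@3 ID@4 stall=2 (RAW on I1.r5 (WB@6)) EX@7 MEM@8 WB@9
I3 mul r4 <- r4,r4: IF@4 ID@7 stall=2 (RAW on I2.r4 (WB@9)) EX@10 MEM@11 WB@12
I4 ld r3 <- r1: IF@7 ID@10 stall=0 (-) EX@11 MEM@12 WB@13
I5 ld r5 <- r1: IF@10 ID@11 stall=0 (-) EX@12 MEM@13 WB@14
I6 add r3 <- r5,r4: IF@11 ID@12 stall=2 (RAW on I5.r5 (WB@14)) EX@15 MEM@16 WB@17

Answer: 5 6 9 12 13 14 17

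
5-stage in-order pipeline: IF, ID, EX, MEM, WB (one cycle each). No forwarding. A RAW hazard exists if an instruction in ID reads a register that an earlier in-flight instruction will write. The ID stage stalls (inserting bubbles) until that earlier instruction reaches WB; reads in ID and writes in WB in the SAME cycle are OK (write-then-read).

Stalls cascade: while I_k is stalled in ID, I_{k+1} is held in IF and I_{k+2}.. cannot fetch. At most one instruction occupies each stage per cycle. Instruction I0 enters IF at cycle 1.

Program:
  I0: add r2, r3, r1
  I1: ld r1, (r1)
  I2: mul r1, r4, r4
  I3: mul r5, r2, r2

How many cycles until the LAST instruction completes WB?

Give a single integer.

Answer: 8

Derivation:
I0 add r2 <- r3,r1: IF@1 ID@2 stall=0 (-) EX@3 MEM@4 WB@5
I1 ld r1 <- r1: IF@2 ID@3 stall=0 (-) EX@4 MEM@5 WB@6
I2 mul r1 <- r4,r4: IF@3 ID@4 stall=0 (-) EX@5 MEM@6 WB@7
I3 mul r5 <- r2,r2: IF@4 ID@5 stall=0 (-) EX@6 MEM@7 WB@8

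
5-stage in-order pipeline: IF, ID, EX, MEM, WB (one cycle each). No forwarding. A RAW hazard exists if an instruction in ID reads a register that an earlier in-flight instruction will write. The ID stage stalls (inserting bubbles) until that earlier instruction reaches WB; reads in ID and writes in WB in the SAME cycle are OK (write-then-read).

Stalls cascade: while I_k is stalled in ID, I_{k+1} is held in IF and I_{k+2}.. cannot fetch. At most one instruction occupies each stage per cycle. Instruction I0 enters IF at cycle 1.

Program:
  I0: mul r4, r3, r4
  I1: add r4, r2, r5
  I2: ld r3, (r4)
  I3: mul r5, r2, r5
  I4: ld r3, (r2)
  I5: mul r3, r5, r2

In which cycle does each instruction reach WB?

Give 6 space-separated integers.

Answer: 5 6 9 10 11 13

Derivation:
I0 mul r4 <- r3,r4: IF@1 ID@2 stall=0 (-) EX@3 MEM@4 WB@5
I1 add r4 <- r2,r5: IF@2 ID@3 stall=0 (-) EX@4 MEM@5 WB@6
I2 ld r3 <- r4: IF@3 ID@4 stall=2 (RAW on I1.r4 (WB@6)) EX@7 MEM@8 WB@9
I3 mul r5 <- r2,r5: IF@4 ID@7 stall=0 (-) EX@8 MEM@9 WB@10
I4 ld r3 <- r2: IF@7 ID@8 stall=0 (-) EX@9 MEM@10 WB@11
I5 mul r3 <- r5,r2: IF@8 ID@9 stall=1 (RAW on I3.r5 (WB@10)) EX@11 MEM@12 WB@13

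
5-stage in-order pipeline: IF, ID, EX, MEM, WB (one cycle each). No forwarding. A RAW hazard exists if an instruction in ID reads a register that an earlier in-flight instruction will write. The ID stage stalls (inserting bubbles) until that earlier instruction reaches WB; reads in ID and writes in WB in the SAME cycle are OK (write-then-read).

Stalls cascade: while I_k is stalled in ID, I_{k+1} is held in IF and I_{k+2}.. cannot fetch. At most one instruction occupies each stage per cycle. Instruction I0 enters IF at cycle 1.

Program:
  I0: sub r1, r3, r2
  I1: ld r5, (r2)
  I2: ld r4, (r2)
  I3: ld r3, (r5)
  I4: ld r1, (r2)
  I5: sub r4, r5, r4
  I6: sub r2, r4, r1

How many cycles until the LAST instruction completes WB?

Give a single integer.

Answer: 14

Derivation:
I0 sub r1 <- r3,r2: IF@1 ID@2 stall=0 (-) EX@3 MEM@4 WB@5
I1 ld r5 <- r2: IF@2 ID@3 stall=0 (-) EX@4 MEM@5 WB@6
I2 ld r4 <- r2: IF@3 ID@4 stall=0 (-) EX@5 MEM@6 WB@7
I3 ld r3 <- r5: IF@4 ID@5 stall=1 (RAW on I1.r5 (WB@6)) EX@7 MEM@8 WB@9
I4 ld r1 <- r2: IF@5 ID@7 stall=0 (-) EX@8 MEM@9 WB@10
I5 sub r4 <- r5,r4: IF@7 ID@8 stall=0 (-) EX@9 MEM@10 WB@11
I6 sub r2 <- r4,r1: IF@8 ID@9 stall=2 (RAW on I5.r4 (WB@11)) EX@12 MEM@13 WB@14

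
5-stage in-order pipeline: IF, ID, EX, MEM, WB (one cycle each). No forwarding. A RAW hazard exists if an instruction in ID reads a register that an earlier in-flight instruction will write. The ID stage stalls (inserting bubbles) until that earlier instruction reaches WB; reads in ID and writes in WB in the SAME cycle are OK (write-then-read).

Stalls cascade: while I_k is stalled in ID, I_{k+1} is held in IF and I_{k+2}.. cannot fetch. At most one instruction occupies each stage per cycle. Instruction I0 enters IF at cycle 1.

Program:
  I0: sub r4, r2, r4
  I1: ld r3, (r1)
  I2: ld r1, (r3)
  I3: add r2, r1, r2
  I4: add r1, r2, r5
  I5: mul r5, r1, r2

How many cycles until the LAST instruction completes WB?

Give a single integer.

Answer: 18

Derivation:
I0 sub r4 <- r2,r4: IF@1 ID@2 stall=0 (-) EX@3 MEM@4 WB@5
I1 ld r3 <- r1: IF@2 ID@3 stall=0 (-) EX@4 MEM@5 WB@6
I2 ld r1 <- r3: IF@3 ID@4 stall=2 (RAW on I1.r3 (WB@6)) EX@7 MEM@8 WB@9
I3 add r2 <- r1,r2: IF@4 ID@7 stall=2 (RAW on I2.r1 (WB@9)) EX@10 MEM@11 WB@12
I4 add r1 <- r2,r5: IF@7 ID@10 stall=2 (RAW on I3.r2 (WB@12)) EX@13 MEM@14 WB@15
I5 mul r5 <- r1,r2: IF@10 ID@13 stall=2 (RAW on I4.r1 (WB@15)) EX@16 MEM@17 WB@18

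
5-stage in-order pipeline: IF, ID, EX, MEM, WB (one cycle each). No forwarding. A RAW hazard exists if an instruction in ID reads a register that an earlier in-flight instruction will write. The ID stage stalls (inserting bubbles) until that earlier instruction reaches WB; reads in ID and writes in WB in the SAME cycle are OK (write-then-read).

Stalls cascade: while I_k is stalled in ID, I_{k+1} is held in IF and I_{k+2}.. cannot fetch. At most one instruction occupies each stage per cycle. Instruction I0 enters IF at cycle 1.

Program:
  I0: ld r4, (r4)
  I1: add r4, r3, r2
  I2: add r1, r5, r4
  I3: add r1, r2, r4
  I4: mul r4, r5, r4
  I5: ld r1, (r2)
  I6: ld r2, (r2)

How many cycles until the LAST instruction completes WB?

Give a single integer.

I0 ld r4 <- r4: IF@1 ID@2 stall=0 (-) EX@3 MEM@4 WB@5
I1 add r4 <- r3,r2: IF@2 ID@3 stall=0 (-) EX@4 MEM@5 WB@6
I2 add r1 <- r5,r4: IF@3 ID@4 stall=2 (RAW on I1.r4 (WB@6)) EX@7 MEM@8 WB@9
I3 add r1 <- r2,r4: IF@4 ID@7 stall=0 (-) EX@8 MEM@9 WB@10
I4 mul r4 <- r5,r4: IF@7 ID@8 stall=0 (-) EX@9 MEM@10 WB@11
I5 ld r1 <- r2: IF@8 ID@9 stall=0 (-) EX@10 MEM@11 WB@12
I6 ld r2 <- r2: IF@9 ID@10 stall=0 (-) EX@11 MEM@12 WB@13

Answer: 13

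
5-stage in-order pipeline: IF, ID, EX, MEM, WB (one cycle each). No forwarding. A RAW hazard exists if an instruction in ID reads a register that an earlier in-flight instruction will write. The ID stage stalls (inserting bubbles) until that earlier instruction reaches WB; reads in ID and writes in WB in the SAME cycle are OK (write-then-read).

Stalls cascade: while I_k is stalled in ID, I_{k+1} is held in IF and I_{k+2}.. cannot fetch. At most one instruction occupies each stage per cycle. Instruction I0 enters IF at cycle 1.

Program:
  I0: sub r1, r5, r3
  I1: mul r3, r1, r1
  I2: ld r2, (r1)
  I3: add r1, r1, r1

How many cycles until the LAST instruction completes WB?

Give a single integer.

I0 sub r1 <- r5,r3: IF@1 ID@2 stall=0 (-) EX@3 MEM@4 WB@5
I1 mul r3 <- r1,r1: IF@2 ID@3 stall=2 (RAW on I0.r1 (WB@5)) EX@6 MEM@7 WB@8
I2 ld r2 <- r1: IF@3 ID@6 stall=0 (-) EX@7 MEM@8 WB@9
I3 add r1 <- r1,r1: IF@6 ID@7 stall=0 (-) EX@8 MEM@9 WB@10

Answer: 10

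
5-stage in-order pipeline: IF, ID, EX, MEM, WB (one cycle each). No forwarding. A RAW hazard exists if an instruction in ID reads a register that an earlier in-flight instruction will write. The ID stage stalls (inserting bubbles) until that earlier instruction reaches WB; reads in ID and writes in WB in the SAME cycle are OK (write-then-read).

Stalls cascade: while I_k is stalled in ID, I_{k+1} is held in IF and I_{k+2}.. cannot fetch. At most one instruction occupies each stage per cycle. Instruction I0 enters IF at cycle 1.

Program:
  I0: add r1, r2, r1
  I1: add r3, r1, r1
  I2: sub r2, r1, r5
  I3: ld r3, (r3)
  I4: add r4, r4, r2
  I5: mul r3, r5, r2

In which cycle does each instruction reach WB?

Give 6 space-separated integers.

I0 add r1 <- r2,r1: IF@1 ID@2 stall=0 (-) EX@3 MEM@4 WB@5
I1 add r3 <- r1,r1: IF@2 ID@3 stall=2 (RAW on I0.r1 (WB@5)) EX@6 MEM@7 WB@8
I2 sub r2 <- r1,r5: IF@3 ID@6 stall=0 (-) EX@7 MEM@8 WB@9
I3 ld r3 <- r3: IF@6 ID@7 stall=1 (RAW on I1.r3 (WB@8)) EX@9 MEM@10 WB@11
I4 add r4 <- r4,r2: IF@7 ID@9 stall=0 (-) EX@10 MEM@11 WB@12
I5 mul r3 <- r5,r2: IF@9 ID@10 stall=0 (-) EX@11 MEM@12 WB@13

Answer: 5 8 9 11 12 13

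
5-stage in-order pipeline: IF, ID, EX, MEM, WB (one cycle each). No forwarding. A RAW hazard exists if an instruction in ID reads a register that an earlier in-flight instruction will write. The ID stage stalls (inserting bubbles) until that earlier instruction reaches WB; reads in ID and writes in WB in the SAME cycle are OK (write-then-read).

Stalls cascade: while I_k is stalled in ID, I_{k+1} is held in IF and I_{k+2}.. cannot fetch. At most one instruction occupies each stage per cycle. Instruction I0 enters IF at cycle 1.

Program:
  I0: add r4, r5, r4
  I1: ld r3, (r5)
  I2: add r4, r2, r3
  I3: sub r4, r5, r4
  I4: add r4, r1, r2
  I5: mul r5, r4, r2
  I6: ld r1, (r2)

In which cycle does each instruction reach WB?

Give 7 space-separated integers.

I0 add r4 <- r5,r4: IF@1 ID@2 stall=0 (-) EX@3 MEM@4 WB@5
I1 ld r3 <- r5: IF@2 ID@3 stall=0 (-) EX@4 MEM@5 WB@6
I2 add r4 <- r2,r3: IF@3 ID@4 stall=2 (RAW on I1.r3 (WB@6)) EX@7 MEM@8 WB@9
I3 sub r4 <- r5,r4: IF@4 ID@7 stall=2 (RAW on I2.r4 (WB@9)) EX@10 MEM@11 WB@12
I4 add r4 <- r1,r2: IF@7 ID@10 stall=0 (-) EX@11 MEM@12 WB@13
I5 mul r5 <- r4,r2: IF@10 ID@11 stall=2 (RAW on I4.r4 (WB@13)) EX@14 MEM@15 WB@16
I6 ld r1 <- r2: IF@11 ID@14 stall=0 (-) EX@15 MEM@16 WB@17

Answer: 5 6 9 12 13 16 17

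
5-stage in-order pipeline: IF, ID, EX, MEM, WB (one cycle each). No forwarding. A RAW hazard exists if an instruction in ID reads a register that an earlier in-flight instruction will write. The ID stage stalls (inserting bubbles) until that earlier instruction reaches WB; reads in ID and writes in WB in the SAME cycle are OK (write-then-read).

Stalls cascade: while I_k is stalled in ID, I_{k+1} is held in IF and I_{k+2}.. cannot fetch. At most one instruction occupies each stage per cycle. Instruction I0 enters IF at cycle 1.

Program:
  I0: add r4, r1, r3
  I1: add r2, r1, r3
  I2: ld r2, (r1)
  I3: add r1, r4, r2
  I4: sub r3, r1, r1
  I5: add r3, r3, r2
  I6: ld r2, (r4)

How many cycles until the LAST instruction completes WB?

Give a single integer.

I0 add r4 <- r1,r3: IF@1 ID@2 stall=0 (-) EX@3 MEM@4 WB@5
I1 add r2 <- r1,r3: IF@2 ID@3 stall=0 (-) EX@4 MEM@5 WB@6
I2 ld r2 <- r1: IF@3 ID@4 stall=0 (-) EX@5 MEM@6 WB@7
I3 add r1 <- r4,r2: IF@4 ID@5 stall=2 (RAW on I2.r2 (WB@7)) EX@8 MEM@9 WB@10
I4 sub r3 <- r1,r1: IF@5 ID@8 stall=2 (RAW on I3.r1 (WB@10)) EX@11 MEM@12 WB@13
I5 add r3 <- r3,r2: IF@8 ID@11 stall=2 (RAW on I4.r3 (WB@13)) EX@14 MEM@15 WB@16
I6 ld r2 <- r4: IF@11 ID@14 stall=0 (-) EX@15 MEM@16 WB@17

Answer: 17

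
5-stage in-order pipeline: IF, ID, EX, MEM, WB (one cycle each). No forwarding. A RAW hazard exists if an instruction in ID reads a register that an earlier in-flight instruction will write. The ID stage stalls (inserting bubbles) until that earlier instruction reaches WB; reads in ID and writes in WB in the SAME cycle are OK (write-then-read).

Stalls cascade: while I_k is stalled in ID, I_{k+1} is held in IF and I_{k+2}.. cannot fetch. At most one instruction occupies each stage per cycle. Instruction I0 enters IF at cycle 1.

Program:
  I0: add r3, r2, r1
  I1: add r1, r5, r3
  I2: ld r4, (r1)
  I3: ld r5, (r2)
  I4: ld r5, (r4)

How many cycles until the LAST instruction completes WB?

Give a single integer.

Answer: 14

Derivation:
I0 add r3 <- r2,r1: IF@1 ID@2 stall=0 (-) EX@3 MEM@4 WB@5
I1 add r1 <- r5,r3: IF@2 ID@3 stall=2 (RAW on I0.r3 (WB@5)) EX@6 MEM@7 WB@8
I2 ld r4 <- r1: IF@3 ID@6 stall=2 (RAW on I1.r1 (WB@8)) EX@9 MEM@10 WB@11
I3 ld r5 <- r2: IF@6 ID@9 stall=0 (-) EX@10 MEM@11 WB@12
I4 ld r5 <- r4: IF@9 ID@10 stall=1 (RAW on I2.r4 (WB@11)) EX@12 MEM@13 WB@14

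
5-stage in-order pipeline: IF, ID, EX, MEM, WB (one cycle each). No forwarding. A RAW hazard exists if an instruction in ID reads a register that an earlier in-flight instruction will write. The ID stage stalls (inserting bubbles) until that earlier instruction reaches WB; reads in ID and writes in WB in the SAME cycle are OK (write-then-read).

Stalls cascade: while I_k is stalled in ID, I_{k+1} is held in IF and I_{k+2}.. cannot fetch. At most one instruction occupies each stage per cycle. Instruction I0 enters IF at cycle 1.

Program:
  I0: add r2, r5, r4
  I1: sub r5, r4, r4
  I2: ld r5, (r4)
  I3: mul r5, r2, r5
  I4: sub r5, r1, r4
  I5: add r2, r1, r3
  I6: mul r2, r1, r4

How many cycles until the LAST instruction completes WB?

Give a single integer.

Answer: 13

Derivation:
I0 add r2 <- r5,r4: IF@1 ID@2 stall=0 (-) EX@3 MEM@4 WB@5
I1 sub r5 <- r4,r4: IF@2 ID@3 stall=0 (-) EX@4 MEM@5 WB@6
I2 ld r5 <- r4: IF@3 ID@4 stall=0 (-) EX@5 MEM@6 WB@7
I3 mul r5 <- r2,r5: IF@4 ID@5 stall=2 (RAW on I2.r5 (WB@7)) EX@8 MEM@9 WB@10
I4 sub r5 <- r1,r4: IF@5 ID@8 stall=0 (-) EX@9 MEM@10 WB@11
I5 add r2 <- r1,r3: IF@8 ID@9 stall=0 (-) EX@10 MEM@11 WB@12
I6 mul r2 <- r1,r4: IF@9 ID@10 stall=0 (-) EX@11 MEM@12 WB@13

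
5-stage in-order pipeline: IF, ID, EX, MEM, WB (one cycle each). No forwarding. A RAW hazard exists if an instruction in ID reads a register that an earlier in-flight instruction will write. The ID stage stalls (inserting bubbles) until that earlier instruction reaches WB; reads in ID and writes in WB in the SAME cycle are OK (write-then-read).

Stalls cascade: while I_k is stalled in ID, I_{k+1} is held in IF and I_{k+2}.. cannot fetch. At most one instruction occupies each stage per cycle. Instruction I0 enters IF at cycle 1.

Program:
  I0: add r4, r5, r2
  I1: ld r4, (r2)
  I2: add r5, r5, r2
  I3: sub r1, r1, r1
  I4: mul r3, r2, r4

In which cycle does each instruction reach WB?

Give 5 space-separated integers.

Answer: 5 6 7 8 9

Derivation:
I0 add r4 <- r5,r2: IF@1 ID@2 stall=0 (-) EX@3 MEM@4 WB@5
I1 ld r4 <- r2: IF@2 ID@3 stall=0 (-) EX@4 MEM@5 WB@6
I2 add r5 <- r5,r2: IF@3 ID@4 stall=0 (-) EX@5 MEM@6 WB@7
I3 sub r1 <- r1,r1: IF@4 ID@5 stall=0 (-) EX@6 MEM@7 WB@8
I4 mul r3 <- r2,r4: IF@5 ID@6 stall=0 (-) EX@7 MEM@8 WB@9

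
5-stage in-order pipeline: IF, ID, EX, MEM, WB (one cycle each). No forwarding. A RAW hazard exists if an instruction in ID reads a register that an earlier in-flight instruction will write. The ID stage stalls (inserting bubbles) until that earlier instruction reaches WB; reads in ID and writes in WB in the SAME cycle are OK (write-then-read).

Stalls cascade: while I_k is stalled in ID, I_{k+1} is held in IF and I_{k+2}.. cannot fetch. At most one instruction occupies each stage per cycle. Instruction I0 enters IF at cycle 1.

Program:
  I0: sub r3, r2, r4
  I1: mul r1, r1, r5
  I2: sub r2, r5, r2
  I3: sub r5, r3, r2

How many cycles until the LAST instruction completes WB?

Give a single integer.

I0 sub r3 <- r2,r4: IF@1 ID@2 stall=0 (-) EX@3 MEM@4 WB@5
I1 mul r1 <- r1,r5: IF@2 ID@3 stall=0 (-) EX@4 MEM@5 WB@6
I2 sub r2 <- r5,r2: IF@3 ID@4 stall=0 (-) EX@5 MEM@6 WB@7
I3 sub r5 <- r3,r2: IF@4 ID@5 stall=2 (RAW on I2.r2 (WB@7)) EX@8 MEM@9 WB@10

Answer: 10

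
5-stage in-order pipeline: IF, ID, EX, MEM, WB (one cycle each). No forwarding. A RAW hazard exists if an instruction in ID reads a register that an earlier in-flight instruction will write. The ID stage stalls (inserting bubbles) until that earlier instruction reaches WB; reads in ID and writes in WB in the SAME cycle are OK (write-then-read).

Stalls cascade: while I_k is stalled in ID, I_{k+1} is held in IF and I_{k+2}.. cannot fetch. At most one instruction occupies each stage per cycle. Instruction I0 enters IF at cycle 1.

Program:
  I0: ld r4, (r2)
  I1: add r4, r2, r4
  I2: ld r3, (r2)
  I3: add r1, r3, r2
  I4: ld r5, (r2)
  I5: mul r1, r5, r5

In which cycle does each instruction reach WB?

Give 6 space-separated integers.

I0 ld r4 <- r2: IF@1 ID@2 stall=0 (-) EX@3 MEM@4 WB@5
I1 add r4 <- r2,r4: IF@2 ID@3 stall=2 (RAW on I0.r4 (WB@5)) EX@6 MEM@7 WB@8
I2 ld r3 <- r2: IF@3 ID@6 stall=0 (-) EX@7 MEM@8 WB@9
I3 add r1 <- r3,r2: IF@6 ID@7 stall=2 (RAW on I2.r3 (WB@9)) EX@10 MEM@11 WB@12
I4 ld r5 <- r2: IF@7 ID@10 stall=0 (-) EX@11 MEM@12 WB@13
I5 mul r1 <- r5,r5: IF@10 ID@11 stall=2 (RAW on I4.r5 (WB@13)) EX@14 MEM@15 WB@16

Answer: 5 8 9 12 13 16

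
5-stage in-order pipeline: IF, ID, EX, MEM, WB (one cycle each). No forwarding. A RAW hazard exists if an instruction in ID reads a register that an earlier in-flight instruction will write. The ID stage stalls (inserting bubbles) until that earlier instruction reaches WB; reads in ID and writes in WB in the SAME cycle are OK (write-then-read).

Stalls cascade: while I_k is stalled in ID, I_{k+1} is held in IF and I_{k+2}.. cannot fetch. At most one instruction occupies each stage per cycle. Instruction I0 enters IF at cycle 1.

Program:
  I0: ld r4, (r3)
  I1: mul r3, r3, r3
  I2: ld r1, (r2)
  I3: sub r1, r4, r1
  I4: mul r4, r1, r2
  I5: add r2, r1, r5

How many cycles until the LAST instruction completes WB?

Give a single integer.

Answer: 14

Derivation:
I0 ld r4 <- r3: IF@1 ID@2 stall=0 (-) EX@3 MEM@4 WB@5
I1 mul r3 <- r3,r3: IF@2 ID@3 stall=0 (-) EX@4 MEM@5 WB@6
I2 ld r1 <- r2: IF@3 ID@4 stall=0 (-) EX@5 MEM@6 WB@7
I3 sub r1 <- r4,r1: IF@4 ID@5 stall=2 (RAW on I2.r1 (WB@7)) EX@8 MEM@9 WB@10
I4 mul r4 <- r1,r2: IF@5 ID@8 stall=2 (RAW on I3.r1 (WB@10)) EX@11 MEM@12 WB@13
I5 add r2 <- r1,r5: IF@8 ID@11 stall=0 (-) EX@12 MEM@13 WB@14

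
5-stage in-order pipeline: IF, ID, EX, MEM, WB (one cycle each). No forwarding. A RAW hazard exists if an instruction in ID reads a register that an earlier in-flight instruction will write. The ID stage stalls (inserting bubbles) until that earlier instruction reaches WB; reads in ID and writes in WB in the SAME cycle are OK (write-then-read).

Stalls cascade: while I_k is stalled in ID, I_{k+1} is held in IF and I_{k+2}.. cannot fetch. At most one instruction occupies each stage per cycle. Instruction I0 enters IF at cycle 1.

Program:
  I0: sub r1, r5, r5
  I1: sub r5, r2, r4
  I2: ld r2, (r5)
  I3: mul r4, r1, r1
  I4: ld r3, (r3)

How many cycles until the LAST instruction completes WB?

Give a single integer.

I0 sub r1 <- r5,r5: IF@1 ID@2 stall=0 (-) EX@3 MEM@4 WB@5
I1 sub r5 <- r2,r4: IF@2 ID@3 stall=0 (-) EX@4 MEM@5 WB@6
I2 ld r2 <- r5: IF@3 ID@4 stall=2 (RAW on I1.r5 (WB@6)) EX@7 MEM@8 WB@9
I3 mul r4 <- r1,r1: IF@4 ID@7 stall=0 (-) EX@8 MEM@9 WB@10
I4 ld r3 <- r3: IF@7 ID@8 stall=0 (-) EX@9 MEM@10 WB@11

Answer: 11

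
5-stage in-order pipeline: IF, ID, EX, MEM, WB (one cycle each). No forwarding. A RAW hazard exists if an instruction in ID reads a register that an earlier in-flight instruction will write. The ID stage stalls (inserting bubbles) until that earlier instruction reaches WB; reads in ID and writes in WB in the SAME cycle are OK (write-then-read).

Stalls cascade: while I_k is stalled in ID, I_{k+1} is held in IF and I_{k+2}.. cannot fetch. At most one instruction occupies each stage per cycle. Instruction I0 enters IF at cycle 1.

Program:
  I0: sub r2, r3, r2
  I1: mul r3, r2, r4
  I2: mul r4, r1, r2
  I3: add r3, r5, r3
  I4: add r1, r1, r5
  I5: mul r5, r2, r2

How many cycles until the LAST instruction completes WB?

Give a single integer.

Answer: 13

Derivation:
I0 sub r2 <- r3,r2: IF@1 ID@2 stall=0 (-) EX@3 MEM@4 WB@5
I1 mul r3 <- r2,r4: IF@2 ID@3 stall=2 (RAW on I0.r2 (WB@5)) EX@6 MEM@7 WB@8
I2 mul r4 <- r1,r2: IF@3 ID@6 stall=0 (-) EX@7 MEM@8 WB@9
I3 add r3 <- r5,r3: IF@6 ID@7 stall=1 (RAW on I1.r3 (WB@8)) EX@9 MEM@10 WB@11
I4 add r1 <- r1,r5: IF@7 ID@9 stall=0 (-) EX@10 MEM@11 WB@12
I5 mul r5 <- r2,r2: IF@9 ID@10 stall=0 (-) EX@11 MEM@12 WB@13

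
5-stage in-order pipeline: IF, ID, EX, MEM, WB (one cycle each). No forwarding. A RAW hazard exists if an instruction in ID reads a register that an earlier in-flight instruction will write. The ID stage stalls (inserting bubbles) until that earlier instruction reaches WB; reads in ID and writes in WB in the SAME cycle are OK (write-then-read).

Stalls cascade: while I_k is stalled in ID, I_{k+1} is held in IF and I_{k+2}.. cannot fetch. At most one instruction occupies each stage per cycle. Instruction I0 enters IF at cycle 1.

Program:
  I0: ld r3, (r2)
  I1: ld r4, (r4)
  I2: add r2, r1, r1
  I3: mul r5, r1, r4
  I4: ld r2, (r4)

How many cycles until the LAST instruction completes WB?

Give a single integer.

Answer: 10

Derivation:
I0 ld r3 <- r2: IF@1 ID@2 stall=0 (-) EX@3 MEM@4 WB@5
I1 ld r4 <- r4: IF@2 ID@3 stall=0 (-) EX@4 MEM@5 WB@6
I2 add r2 <- r1,r1: IF@3 ID@4 stall=0 (-) EX@5 MEM@6 WB@7
I3 mul r5 <- r1,r4: IF@4 ID@5 stall=1 (RAW on I1.r4 (WB@6)) EX@7 MEM@8 WB@9
I4 ld r2 <- r4: IF@5 ID@7 stall=0 (-) EX@8 MEM@9 WB@10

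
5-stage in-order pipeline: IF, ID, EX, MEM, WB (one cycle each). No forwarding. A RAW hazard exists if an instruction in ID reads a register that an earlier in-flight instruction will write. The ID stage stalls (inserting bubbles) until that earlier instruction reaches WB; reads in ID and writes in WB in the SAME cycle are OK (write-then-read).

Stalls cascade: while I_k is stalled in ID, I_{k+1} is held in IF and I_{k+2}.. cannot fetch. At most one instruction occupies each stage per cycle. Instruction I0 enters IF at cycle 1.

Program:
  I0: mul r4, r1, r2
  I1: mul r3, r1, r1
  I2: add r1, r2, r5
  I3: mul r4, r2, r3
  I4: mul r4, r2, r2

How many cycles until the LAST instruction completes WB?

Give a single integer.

I0 mul r4 <- r1,r2: IF@1 ID@2 stall=0 (-) EX@3 MEM@4 WB@5
I1 mul r3 <- r1,r1: IF@2 ID@3 stall=0 (-) EX@4 MEM@5 WB@6
I2 add r1 <- r2,r5: IF@3 ID@4 stall=0 (-) EX@5 MEM@6 WB@7
I3 mul r4 <- r2,r3: IF@4 ID@5 stall=1 (RAW on I1.r3 (WB@6)) EX@7 MEM@8 WB@9
I4 mul r4 <- r2,r2: IF@5 ID@7 stall=0 (-) EX@8 MEM@9 WB@10

Answer: 10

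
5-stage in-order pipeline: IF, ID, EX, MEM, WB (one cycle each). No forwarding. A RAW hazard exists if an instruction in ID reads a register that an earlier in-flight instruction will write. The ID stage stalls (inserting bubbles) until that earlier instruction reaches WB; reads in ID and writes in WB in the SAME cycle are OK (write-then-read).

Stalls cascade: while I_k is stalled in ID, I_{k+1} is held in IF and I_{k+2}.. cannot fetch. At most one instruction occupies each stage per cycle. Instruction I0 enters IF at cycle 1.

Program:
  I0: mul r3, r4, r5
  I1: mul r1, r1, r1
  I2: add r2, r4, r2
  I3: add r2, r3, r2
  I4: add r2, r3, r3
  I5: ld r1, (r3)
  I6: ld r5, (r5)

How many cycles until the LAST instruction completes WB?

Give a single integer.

Answer: 13

Derivation:
I0 mul r3 <- r4,r5: IF@1 ID@2 stall=0 (-) EX@3 MEM@4 WB@5
I1 mul r1 <- r1,r1: IF@2 ID@3 stall=0 (-) EX@4 MEM@5 WB@6
I2 add r2 <- r4,r2: IF@3 ID@4 stall=0 (-) EX@5 MEM@6 WB@7
I3 add r2 <- r3,r2: IF@4 ID@5 stall=2 (RAW on I2.r2 (WB@7)) EX@8 MEM@9 WB@10
I4 add r2 <- r3,r3: IF@5 ID@8 stall=0 (-) EX@9 MEM@10 WB@11
I5 ld r1 <- r3: IF@8 ID@9 stall=0 (-) EX@10 MEM@11 WB@12
I6 ld r5 <- r5: IF@9 ID@10 stall=0 (-) EX@11 MEM@12 WB@13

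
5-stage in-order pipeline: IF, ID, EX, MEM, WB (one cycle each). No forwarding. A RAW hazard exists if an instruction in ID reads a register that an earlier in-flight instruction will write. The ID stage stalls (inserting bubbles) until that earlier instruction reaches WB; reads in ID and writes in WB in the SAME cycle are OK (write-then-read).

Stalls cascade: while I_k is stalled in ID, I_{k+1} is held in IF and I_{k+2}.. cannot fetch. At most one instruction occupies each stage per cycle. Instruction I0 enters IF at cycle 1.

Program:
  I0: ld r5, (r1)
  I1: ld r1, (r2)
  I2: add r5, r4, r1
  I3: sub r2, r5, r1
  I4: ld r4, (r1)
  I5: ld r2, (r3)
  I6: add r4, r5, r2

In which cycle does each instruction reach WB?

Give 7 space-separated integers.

Answer: 5 6 9 12 13 14 17

Derivation:
I0 ld r5 <- r1: IF@1 ID@2 stall=0 (-) EX@3 MEM@4 WB@5
I1 ld r1 <- r2: IF@2 ID@3 stall=0 (-) EX@4 MEM@5 WB@6
I2 add r5 <- r4,r1: IF@3 ID@4 stall=2 (RAW on I1.r1 (WB@6)) EX@7 MEM@8 WB@9
I3 sub r2 <- r5,r1: IF@4 ID@7 stall=2 (RAW on I2.r5 (WB@9)) EX@10 MEM@11 WB@12
I4 ld r4 <- r1: IF@7 ID@10 stall=0 (-) EX@11 MEM@12 WB@13
I5 ld r2 <- r3: IF@10 ID@11 stall=0 (-) EX@12 MEM@13 WB@14
I6 add r4 <- r5,r2: IF@11 ID@12 stall=2 (RAW on I5.r2 (WB@14)) EX@15 MEM@16 WB@17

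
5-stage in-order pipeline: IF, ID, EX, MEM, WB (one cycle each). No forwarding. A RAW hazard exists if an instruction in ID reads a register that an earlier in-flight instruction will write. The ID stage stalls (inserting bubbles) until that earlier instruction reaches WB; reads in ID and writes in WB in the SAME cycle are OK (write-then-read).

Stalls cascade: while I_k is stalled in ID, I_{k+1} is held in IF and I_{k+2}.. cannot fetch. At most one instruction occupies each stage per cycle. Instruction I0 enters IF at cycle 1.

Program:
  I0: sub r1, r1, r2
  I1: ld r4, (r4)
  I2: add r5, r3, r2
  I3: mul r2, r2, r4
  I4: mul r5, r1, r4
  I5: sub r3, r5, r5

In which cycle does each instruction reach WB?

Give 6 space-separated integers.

I0 sub r1 <- r1,r2: IF@1 ID@2 stall=0 (-) EX@3 MEM@4 WB@5
I1 ld r4 <- r4: IF@2 ID@3 stall=0 (-) EX@4 MEM@5 WB@6
I2 add r5 <- r3,r2: IF@3 ID@4 stall=0 (-) EX@5 MEM@6 WB@7
I3 mul r2 <- r2,r4: IF@4 ID@5 stall=1 (RAW on I1.r4 (WB@6)) EX@7 MEM@8 WB@9
I4 mul r5 <- r1,r4: IF@5 ID@7 stall=0 (-) EX@8 MEM@9 WB@10
I5 sub r3 <- r5,r5: IF@7 ID@8 stall=2 (RAW on I4.r5 (WB@10)) EX@11 MEM@12 WB@13

Answer: 5 6 7 9 10 13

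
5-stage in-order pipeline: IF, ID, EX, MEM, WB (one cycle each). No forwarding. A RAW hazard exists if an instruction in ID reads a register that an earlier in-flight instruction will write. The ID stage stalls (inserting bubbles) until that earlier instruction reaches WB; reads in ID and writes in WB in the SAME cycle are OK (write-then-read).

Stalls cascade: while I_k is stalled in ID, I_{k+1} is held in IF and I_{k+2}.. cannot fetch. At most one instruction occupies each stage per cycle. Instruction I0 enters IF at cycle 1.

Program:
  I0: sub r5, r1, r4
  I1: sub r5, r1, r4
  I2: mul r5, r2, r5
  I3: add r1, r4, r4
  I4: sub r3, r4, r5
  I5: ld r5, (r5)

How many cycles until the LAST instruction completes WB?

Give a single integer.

I0 sub r5 <- r1,r4: IF@1 ID@2 stall=0 (-) EX@3 MEM@4 WB@5
I1 sub r5 <- r1,r4: IF@2 ID@3 stall=0 (-) EX@4 MEM@5 WB@6
I2 mul r5 <- r2,r5: IF@3 ID@4 stall=2 (RAW on I1.r5 (WB@6)) EX@7 MEM@8 WB@9
I3 add r1 <- r4,r4: IF@4 ID@7 stall=0 (-) EX@8 MEM@9 WB@10
I4 sub r3 <- r4,r5: IF@7 ID@8 stall=1 (RAW on I2.r5 (WB@9)) EX@10 MEM@11 WB@12
I5 ld r5 <- r5: IF@8 ID@10 stall=0 (-) EX@11 MEM@12 WB@13

Answer: 13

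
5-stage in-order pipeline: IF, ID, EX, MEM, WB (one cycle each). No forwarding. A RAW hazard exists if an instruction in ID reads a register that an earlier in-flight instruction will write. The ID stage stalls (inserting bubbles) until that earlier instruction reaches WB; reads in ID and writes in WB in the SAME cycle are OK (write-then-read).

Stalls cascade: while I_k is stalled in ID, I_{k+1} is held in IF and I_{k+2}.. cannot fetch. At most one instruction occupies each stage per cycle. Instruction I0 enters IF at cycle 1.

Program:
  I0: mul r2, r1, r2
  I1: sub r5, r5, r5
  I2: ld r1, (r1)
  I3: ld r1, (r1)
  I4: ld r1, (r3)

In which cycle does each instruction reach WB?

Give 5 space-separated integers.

I0 mul r2 <- r1,r2: IF@1 ID@2 stall=0 (-) EX@3 MEM@4 WB@5
I1 sub r5 <- r5,r5: IF@2 ID@3 stall=0 (-) EX@4 MEM@5 WB@6
I2 ld r1 <- r1: IF@3 ID@4 stall=0 (-) EX@5 MEM@6 WB@7
I3 ld r1 <- r1: IF@4 ID@5 stall=2 (RAW on I2.r1 (WB@7)) EX@8 MEM@9 WB@10
I4 ld r1 <- r3: IF@5 ID@8 stall=0 (-) EX@9 MEM@10 WB@11

Answer: 5 6 7 10 11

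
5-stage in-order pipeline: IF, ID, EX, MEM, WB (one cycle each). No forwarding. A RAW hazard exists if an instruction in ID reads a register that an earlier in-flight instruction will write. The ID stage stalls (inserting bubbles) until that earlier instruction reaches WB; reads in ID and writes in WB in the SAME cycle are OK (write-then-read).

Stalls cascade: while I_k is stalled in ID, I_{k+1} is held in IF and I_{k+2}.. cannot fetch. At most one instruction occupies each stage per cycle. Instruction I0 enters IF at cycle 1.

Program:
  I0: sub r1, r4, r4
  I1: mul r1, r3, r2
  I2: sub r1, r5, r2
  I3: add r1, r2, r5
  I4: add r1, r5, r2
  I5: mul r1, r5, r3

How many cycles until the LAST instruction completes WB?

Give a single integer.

Answer: 10

Derivation:
I0 sub r1 <- r4,r4: IF@1 ID@2 stall=0 (-) EX@3 MEM@4 WB@5
I1 mul r1 <- r3,r2: IF@2 ID@3 stall=0 (-) EX@4 MEM@5 WB@6
I2 sub r1 <- r5,r2: IF@3 ID@4 stall=0 (-) EX@5 MEM@6 WB@7
I3 add r1 <- r2,r5: IF@4 ID@5 stall=0 (-) EX@6 MEM@7 WB@8
I4 add r1 <- r5,r2: IF@5 ID@6 stall=0 (-) EX@7 MEM@8 WB@9
I5 mul r1 <- r5,r3: IF@6 ID@7 stall=0 (-) EX@8 MEM@9 WB@10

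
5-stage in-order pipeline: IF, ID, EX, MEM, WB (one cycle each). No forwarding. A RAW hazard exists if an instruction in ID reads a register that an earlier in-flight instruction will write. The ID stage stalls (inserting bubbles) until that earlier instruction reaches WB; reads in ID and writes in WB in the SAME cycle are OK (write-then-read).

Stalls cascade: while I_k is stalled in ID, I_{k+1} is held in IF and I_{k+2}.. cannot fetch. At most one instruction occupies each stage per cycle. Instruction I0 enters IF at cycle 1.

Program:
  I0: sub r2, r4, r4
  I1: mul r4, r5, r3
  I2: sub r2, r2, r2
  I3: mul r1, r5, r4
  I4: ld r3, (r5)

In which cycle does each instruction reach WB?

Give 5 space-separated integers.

Answer: 5 6 8 9 10

Derivation:
I0 sub r2 <- r4,r4: IF@1 ID@2 stall=0 (-) EX@3 MEM@4 WB@5
I1 mul r4 <- r5,r3: IF@2 ID@3 stall=0 (-) EX@4 MEM@5 WB@6
I2 sub r2 <- r2,r2: IF@3 ID@4 stall=1 (RAW on I0.r2 (WB@5)) EX@6 MEM@7 WB@8
I3 mul r1 <- r5,r4: IF@4 ID@6 stall=0 (-) EX@7 MEM@8 WB@9
I4 ld r3 <- r5: IF@6 ID@7 stall=0 (-) EX@8 MEM@9 WB@10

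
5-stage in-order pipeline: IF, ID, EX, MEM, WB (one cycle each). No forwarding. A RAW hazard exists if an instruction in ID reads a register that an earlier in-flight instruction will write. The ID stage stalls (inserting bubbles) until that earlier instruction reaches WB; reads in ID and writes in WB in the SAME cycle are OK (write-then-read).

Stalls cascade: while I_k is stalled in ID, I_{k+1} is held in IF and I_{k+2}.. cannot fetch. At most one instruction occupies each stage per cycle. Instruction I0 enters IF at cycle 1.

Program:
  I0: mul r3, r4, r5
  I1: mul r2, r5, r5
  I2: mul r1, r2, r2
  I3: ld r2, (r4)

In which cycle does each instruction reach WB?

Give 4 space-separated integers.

Answer: 5 6 9 10

Derivation:
I0 mul r3 <- r4,r5: IF@1 ID@2 stall=0 (-) EX@3 MEM@4 WB@5
I1 mul r2 <- r5,r5: IF@2 ID@3 stall=0 (-) EX@4 MEM@5 WB@6
I2 mul r1 <- r2,r2: IF@3 ID@4 stall=2 (RAW on I1.r2 (WB@6)) EX@7 MEM@8 WB@9
I3 ld r2 <- r4: IF@4 ID@7 stall=0 (-) EX@8 MEM@9 WB@10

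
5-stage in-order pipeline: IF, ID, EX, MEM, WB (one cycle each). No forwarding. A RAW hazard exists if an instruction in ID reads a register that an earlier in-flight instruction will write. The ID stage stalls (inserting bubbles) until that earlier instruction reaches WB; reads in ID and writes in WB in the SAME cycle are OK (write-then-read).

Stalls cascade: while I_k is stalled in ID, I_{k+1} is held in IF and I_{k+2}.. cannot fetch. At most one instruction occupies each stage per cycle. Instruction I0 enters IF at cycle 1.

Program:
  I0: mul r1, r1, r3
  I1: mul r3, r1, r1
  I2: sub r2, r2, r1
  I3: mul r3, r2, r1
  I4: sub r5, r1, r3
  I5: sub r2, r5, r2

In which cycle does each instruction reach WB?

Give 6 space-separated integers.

I0 mul r1 <- r1,r3: IF@1 ID@2 stall=0 (-) EX@3 MEM@4 WB@5
I1 mul r3 <- r1,r1: IF@2 ID@3 stall=2 (RAW on I0.r1 (WB@5)) EX@6 MEM@7 WB@8
I2 sub r2 <- r2,r1: IF@3 ID@6 stall=0 (-) EX@7 MEM@8 WB@9
I3 mul r3 <- r2,r1: IF@6 ID@7 stall=2 (RAW on I2.r2 (WB@9)) EX@10 MEM@11 WB@12
I4 sub r5 <- r1,r3: IF@7 ID@10 stall=2 (RAW on I3.r3 (WB@12)) EX@13 MEM@14 WB@15
I5 sub r2 <- r5,r2: IF@10 ID@13 stall=2 (RAW on I4.r5 (WB@15)) EX@16 MEM@17 WB@18

Answer: 5 8 9 12 15 18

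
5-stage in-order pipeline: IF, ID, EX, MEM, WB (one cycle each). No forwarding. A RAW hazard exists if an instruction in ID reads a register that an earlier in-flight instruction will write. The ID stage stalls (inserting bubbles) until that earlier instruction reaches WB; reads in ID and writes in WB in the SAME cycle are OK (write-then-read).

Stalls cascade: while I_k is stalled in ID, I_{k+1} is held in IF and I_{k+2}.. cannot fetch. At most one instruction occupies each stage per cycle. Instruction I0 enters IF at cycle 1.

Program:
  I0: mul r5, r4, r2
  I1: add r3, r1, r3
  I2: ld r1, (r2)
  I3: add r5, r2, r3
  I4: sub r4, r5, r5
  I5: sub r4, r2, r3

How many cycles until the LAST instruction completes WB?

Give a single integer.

I0 mul r5 <- r4,r2: IF@1 ID@2 stall=0 (-) EX@3 MEM@4 WB@5
I1 add r3 <- r1,r3: IF@2 ID@3 stall=0 (-) EX@4 MEM@5 WB@6
I2 ld r1 <- r2: IF@3 ID@4 stall=0 (-) EX@5 MEM@6 WB@7
I3 add r5 <- r2,r3: IF@4 ID@5 stall=1 (RAW on I1.r3 (WB@6)) EX@7 MEM@8 WB@9
I4 sub r4 <- r5,r5: IF@5 ID@7 stall=2 (RAW on I3.r5 (WB@9)) EX@10 MEM@11 WB@12
I5 sub r4 <- r2,r3: IF@7 ID@10 stall=0 (-) EX@11 MEM@12 WB@13

Answer: 13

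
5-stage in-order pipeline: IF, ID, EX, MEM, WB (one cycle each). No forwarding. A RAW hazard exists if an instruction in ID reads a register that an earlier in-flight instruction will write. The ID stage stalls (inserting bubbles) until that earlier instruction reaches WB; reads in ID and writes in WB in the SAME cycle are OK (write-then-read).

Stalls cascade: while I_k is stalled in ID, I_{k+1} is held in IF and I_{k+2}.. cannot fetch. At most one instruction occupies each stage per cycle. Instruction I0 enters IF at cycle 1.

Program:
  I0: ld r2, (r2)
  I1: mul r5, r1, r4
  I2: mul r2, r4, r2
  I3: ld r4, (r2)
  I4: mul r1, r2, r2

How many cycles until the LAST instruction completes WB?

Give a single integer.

I0 ld r2 <- r2: IF@1 ID@2 stall=0 (-) EX@3 MEM@4 WB@5
I1 mul r5 <- r1,r4: IF@2 ID@3 stall=0 (-) EX@4 MEM@5 WB@6
I2 mul r2 <- r4,r2: IF@3 ID@4 stall=1 (RAW on I0.r2 (WB@5)) EX@6 MEM@7 WB@8
I3 ld r4 <- r2: IF@4 ID@6 stall=2 (RAW on I2.r2 (WB@8)) EX@9 MEM@10 WB@11
I4 mul r1 <- r2,r2: IF@6 ID@9 stall=0 (-) EX@10 MEM@11 WB@12

Answer: 12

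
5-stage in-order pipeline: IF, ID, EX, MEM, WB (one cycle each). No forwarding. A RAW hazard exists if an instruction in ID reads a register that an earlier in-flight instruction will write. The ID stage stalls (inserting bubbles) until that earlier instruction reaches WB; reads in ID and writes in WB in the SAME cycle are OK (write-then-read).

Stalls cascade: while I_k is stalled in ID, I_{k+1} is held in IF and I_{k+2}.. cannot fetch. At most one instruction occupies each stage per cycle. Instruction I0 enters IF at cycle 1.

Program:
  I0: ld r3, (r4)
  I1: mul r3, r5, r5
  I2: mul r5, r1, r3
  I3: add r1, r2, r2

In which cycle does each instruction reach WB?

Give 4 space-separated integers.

Answer: 5 6 9 10

Derivation:
I0 ld r3 <- r4: IF@1 ID@2 stall=0 (-) EX@3 MEM@4 WB@5
I1 mul r3 <- r5,r5: IF@2 ID@3 stall=0 (-) EX@4 MEM@5 WB@6
I2 mul r5 <- r1,r3: IF@3 ID@4 stall=2 (RAW on I1.r3 (WB@6)) EX@7 MEM@8 WB@9
I3 add r1 <- r2,r2: IF@4 ID@7 stall=0 (-) EX@8 MEM@9 WB@10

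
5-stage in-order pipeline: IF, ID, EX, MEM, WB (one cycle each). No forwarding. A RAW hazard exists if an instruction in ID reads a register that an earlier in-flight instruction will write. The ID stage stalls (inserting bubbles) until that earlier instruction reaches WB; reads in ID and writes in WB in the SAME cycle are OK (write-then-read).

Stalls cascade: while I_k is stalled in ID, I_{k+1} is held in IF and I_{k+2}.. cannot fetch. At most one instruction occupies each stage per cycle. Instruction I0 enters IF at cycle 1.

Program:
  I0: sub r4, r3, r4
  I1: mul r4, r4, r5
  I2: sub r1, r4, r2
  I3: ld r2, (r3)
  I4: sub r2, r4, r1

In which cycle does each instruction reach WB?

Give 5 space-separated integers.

I0 sub r4 <- r3,r4: IF@1 ID@2 stall=0 (-) EX@3 MEM@4 WB@5
I1 mul r4 <- r4,r5: IF@2 ID@3 stall=2 (RAW on I0.r4 (WB@5)) EX@6 MEM@7 WB@8
I2 sub r1 <- r4,r2: IF@3 ID@6 stall=2 (RAW on I1.r4 (WB@8)) EX@9 MEM@10 WB@11
I3 ld r2 <- r3: IF@6 ID@9 stall=0 (-) EX@10 MEM@11 WB@12
I4 sub r2 <- r4,r1: IF@9 ID@10 stall=1 (RAW on I2.r1 (WB@11)) EX@12 MEM@13 WB@14

Answer: 5 8 11 12 14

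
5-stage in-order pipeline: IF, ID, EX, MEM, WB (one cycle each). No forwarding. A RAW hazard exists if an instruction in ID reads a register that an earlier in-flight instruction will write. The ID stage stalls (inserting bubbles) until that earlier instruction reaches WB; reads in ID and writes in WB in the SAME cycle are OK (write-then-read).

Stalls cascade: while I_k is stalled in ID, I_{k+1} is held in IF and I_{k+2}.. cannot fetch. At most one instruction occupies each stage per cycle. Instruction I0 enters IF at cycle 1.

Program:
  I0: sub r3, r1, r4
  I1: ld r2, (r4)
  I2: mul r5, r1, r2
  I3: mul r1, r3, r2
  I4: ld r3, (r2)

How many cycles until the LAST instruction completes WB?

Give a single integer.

Answer: 11

Derivation:
I0 sub r3 <- r1,r4: IF@1 ID@2 stall=0 (-) EX@3 MEM@4 WB@5
I1 ld r2 <- r4: IF@2 ID@3 stall=0 (-) EX@4 MEM@5 WB@6
I2 mul r5 <- r1,r2: IF@3 ID@4 stall=2 (RAW on I1.r2 (WB@6)) EX@7 MEM@8 WB@9
I3 mul r1 <- r3,r2: IF@4 ID@7 stall=0 (-) EX@8 MEM@9 WB@10
I4 ld r3 <- r2: IF@7 ID@8 stall=0 (-) EX@9 MEM@10 WB@11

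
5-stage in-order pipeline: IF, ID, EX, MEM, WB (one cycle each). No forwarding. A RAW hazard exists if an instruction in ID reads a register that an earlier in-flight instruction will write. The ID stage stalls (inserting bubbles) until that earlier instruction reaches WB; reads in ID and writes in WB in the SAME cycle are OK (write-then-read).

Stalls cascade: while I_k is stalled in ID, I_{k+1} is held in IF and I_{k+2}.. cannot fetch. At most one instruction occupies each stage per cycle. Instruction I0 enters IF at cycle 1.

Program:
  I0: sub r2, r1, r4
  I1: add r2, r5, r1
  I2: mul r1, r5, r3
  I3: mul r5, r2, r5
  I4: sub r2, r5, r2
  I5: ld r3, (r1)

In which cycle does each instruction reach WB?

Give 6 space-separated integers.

Answer: 5 6 7 9 12 13

Derivation:
I0 sub r2 <- r1,r4: IF@1 ID@2 stall=0 (-) EX@3 MEM@4 WB@5
I1 add r2 <- r5,r1: IF@2 ID@3 stall=0 (-) EX@4 MEM@5 WB@6
I2 mul r1 <- r5,r3: IF@3 ID@4 stall=0 (-) EX@5 MEM@6 WB@7
I3 mul r5 <- r2,r5: IF@4 ID@5 stall=1 (RAW on I1.r2 (WB@6)) EX@7 MEM@8 WB@9
I4 sub r2 <- r5,r2: IF@5 ID@7 stall=2 (RAW on I3.r5 (WB@9)) EX@10 MEM@11 WB@12
I5 ld r3 <- r1: IF@7 ID@10 stall=0 (-) EX@11 MEM@12 WB@13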